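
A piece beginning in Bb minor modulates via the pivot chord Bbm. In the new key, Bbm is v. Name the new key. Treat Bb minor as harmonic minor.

Eb minor

The numeral v denotes a minor triad on scale degree 5. With Bb on degree 5, the tonic of the new key is Eb.
Degree 5 carries a minor triad in natural-minor keys, so the destination is Eb minor.
Check: the diatonic triads of Eb minor (natural minor) are Ebm (i), Fdim (ii°), Gb (III), Abm (iv), Bbm (v), Cb (VI), Db (VII) — Bbm is indeed v.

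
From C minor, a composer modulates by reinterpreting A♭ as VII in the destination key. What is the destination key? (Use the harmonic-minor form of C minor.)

The numeral VII denotes a major triad on scale degree 7. With A♭ on degree 7, the tonic of the new key is B♭.
Degree 7 carries a major triad in natural-minor keys, so the destination is B♭ minor.
Check: the diatonic triads of B♭ minor (natural minor) are B♭m (i), Cdim (ii°), D♭ (III), E♭m (iv), Fm (v), G♭ (VI), A♭ (VII) — A♭ is indeed VII.

B♭ minor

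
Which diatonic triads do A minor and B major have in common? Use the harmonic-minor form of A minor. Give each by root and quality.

Triads in A minor (harmonic minor): Am (i), Bdim (ii°), Caug (III+), Dm (iv), E (V), F (VI), G♯dim (vii°).
Triads in B major: B (I), C♯m (ii), D♯m (iii), E (IV), F♯ (V), G♯m (vi), A♯dim (vii°).
Shared triads with their functions: E (V in A minor, IV in B major).

E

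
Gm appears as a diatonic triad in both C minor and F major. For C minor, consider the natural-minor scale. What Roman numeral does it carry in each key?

v in C minor; ii in F major

The scale of C minor (natural minor) is C D Eb F G Ab Bb; G is degree 5, and the triad built there (G-Bb-D) is minor, so it is v.
The scale of F major is F G A Bb C D E; G is degree 2, and the triad built there (G-Bb-D) is minor, so it is ii.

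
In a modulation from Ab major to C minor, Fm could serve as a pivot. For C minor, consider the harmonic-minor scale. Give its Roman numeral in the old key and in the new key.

The scale of Ab major is Ab Bb C Db Eb F G; F is degree 6, and the triad built there (F-Ab-C) is minor, so it is vi.
The scale of C minor (harmonic minor) is C D Eb F G Ab B; F is degree 4, and the triad built there (F-Ab-C) is minor, so it is iv.

vi in Ab major; iv in C minor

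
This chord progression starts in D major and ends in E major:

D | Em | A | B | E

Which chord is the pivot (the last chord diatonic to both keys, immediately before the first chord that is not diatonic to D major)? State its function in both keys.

A — V in D major, IV in E major

Chords diatonic to D major: D, Em, F#m, G, A, Bm, C#dim.
Reading the progression, the first chord not in that set is B, so the modulation leaves D major there.
The chord immediately before B is A, which is diatonic to both keys: V in D major and IV in E major.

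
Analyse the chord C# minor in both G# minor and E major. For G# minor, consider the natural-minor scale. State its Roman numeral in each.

iv in G# minor; vi in E major

The scale of G# minor (natural minor) is G# A# B C# D# E F#; C# is degree 4, and the triad built there (C#-E-G#) is minor, so it is iv.
The scale of E major is E F# G# A B C# D#; C# is degree 6, and the triad built there (C#-E-G#) is minor, so it is vi.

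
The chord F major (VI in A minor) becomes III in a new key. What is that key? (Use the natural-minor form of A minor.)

The numeral III denotes a major triad on scale degree 3. With F on degree 3, the tonic of the new key is D.
Degree 3 carries a major triad in natural-minor keys, so the destination is D minor.
Check: the diatonic triads of D minor (natural minor) are Dm (i), Edim (ii°), F (III), Gm (iv), Am (v), Bb (VI), C (VII) — F major is indeed III.

D minor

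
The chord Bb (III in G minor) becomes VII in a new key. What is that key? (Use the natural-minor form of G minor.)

C minor

The numeral VII denotes a major triad on scale degree 7. With Bb on degree 7, the tonic of the new key is C.
Degree 7 carries a major triad in natural-minor keys, so the destination is C minor.
Check: the diatonic triads of C minor (natural minor) are Cm (i), Ddim (ii°), Eb (III), Fm (iv), Gm (v), Ab (VI), Bb (VII) — Bb is indeed VII.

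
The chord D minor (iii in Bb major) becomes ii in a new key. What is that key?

The numeral ii denotes a minor triad on scale degree 2. With D on degree 2, the tonic of the new key is C.
Degree 2 carries a minor triad in major keys, so the destination is C major.
Check: the diatonic triads of C major are C (I), Dm (ii), Em (iii), F (IV), G (V), Am (vi), Bdim (vii°) — D minor is indeed ii.

C major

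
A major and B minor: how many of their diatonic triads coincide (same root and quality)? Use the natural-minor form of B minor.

Diatonic triads of A major: A (I), Bm (ii), C#m (iii), D (IV), E (V), F#m (vi), G#dim (vii°).
Diatonic triads of B minor (natural minor): Bm (i), C#dim (ii°), D (III), Em (iv), F#m (v), G (VI), A (VII).
Matching root and quality in both lists: A, Bm, D, F#m.
That gives 4 common triads.

4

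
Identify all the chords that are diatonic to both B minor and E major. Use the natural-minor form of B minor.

F#m, A

Triads in B minor (natural minor): B minor (i), C# diminished (ii°), D major (III), E minor (iv), F# minor (v), G major (VI), A major (VII).
Triads in E major: E major (I), F# minor (ii), G# minor (iii), A major (IV), B major (V), C# minor (vi), D# diminished (vii°).
Shared triads with their functions: F# minor (v in B minor, ii in E major); A major (VII in B minor, IV in E major).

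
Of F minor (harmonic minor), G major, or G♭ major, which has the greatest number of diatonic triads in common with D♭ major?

G♭ major

Triads of D♭ major: D♭ major (I), E♭ minor (ii), F minor (iii), G♭ major (IV), A♭ major (V), B♭ minor (vi), C diminished (vii°).
F minor (harmonic minor) shares 3: D♭, Fm, B♭m.
G major shares 0: none.
G♭ major shares 4: D♭, E♭m, G♭, B♭m.
The most common triads (4) are shared with G♭ major.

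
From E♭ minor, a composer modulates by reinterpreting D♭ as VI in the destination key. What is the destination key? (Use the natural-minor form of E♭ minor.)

The numeral VI denotes a major triad on scale degree 6. With D♭ on degree 6, the tonic of the new key is F.
Degree 6 carries a major triad in minor keys, so the destination is F minor.
Check: the diatonic triads of F minor (natural minor) are Fm (i), Gdim (ii°), A♭ (III), B♭m (iv), Cm (v), D♭ (VI), E♭ (VII) — D♭ is indeed VI.

F minor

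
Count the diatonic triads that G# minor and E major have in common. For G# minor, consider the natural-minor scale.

4

Diatonic triads of G# minor (natural minor): G#m (i), A#dim (ii°), B (III), C#m (iv), D#m (v), E (VI), F# (VII).
Diatonic triads of E major: E (I), F#m (ii), G#m (iii), A (IV), B (V), C#m (vi), D#dim (vii°).
Matching root and quality in both lists: G#m, B, C#m, E.
That gives 4 common triads.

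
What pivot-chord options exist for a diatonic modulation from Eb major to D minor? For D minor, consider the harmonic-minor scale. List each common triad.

Gm, Bb

Triads in Eb major: Eb (I), Fm (ii), Gm (iii), Ab (IV), Bb (V), Cm (vi), Ddim (vii°).
Triads in D minor (harmonic minor): Dm (i), Edim (ii°), Faug (III+), Gm (iv), A (V), Bb (VI), C#dim (vii°).
Shared triads with their functions: Gm (iii in Eb major, iv in D minor); Bb (V in Eb major, VI in D minor).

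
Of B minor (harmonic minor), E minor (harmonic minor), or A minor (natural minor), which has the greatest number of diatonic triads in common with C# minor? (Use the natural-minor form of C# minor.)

Triads of C# minor (natural minor): C#m (i), D#dim (ii°), E (III), F#m (iv), G#m (v), A (VI), B (VII).
B minor (harmonic minor) shares 0: none.
E minor (harmonic minor) shares 2: D#dim, B.
A minor (natural minor) shares 0: none.
The most common triads (2) are shared with E minor.

E minor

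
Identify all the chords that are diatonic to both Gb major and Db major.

Gb, Bbm, Db, Ebm

Triads in Gb major: Gb (I), Abm (ii), Bbm (iii), Cb (IV), Db (V), Ebm (vi), Fdim (vii°).
Triads in Db major: Db (I), Ebm (ii), Fm (iii), Gb (IV), Ab (V), Bbm (vi), Cdim (vii°).
Shared triads with their functions: Gb (I in Gb major, IV in Db major); Bbm (iii in Gb major, vi in Db major); Db (V in Gb major, I in Db major); Ebm (vi in Gb major, ii in Db major).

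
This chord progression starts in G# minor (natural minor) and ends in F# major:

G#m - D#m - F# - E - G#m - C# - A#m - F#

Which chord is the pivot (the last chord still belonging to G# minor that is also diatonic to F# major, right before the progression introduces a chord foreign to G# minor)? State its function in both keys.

G#m — i in G# minor, ii in F# major

Chords diatonic to G# minor: G#m, A#dim, B, C#m, D#m, E, F#.
Reading the progression, the first chord not in that set is C#, so the modulation leaves G# minor there.
The chord immediately before C# is G#m, which is diatonic to both keys: i in G# minor and ii in F# major.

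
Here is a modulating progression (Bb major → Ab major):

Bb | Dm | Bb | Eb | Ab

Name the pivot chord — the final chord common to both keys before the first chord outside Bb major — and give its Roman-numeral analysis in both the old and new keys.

Chords diatonic to Bb major: Bb, Cm, Dm, Eb, F, Gm, Adim.
Reading the progression, the first chord not in that set is Ab, so the modulation leaves Bb major there.
The chord immediately before Ab is Eb, which is diatonic to both keys: IV in Bb major and V in Ab major.

Eb — IV in Bb major, V in Ab major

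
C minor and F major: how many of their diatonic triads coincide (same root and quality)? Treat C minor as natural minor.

Diatonic triads of C minor (natural minor): Cm (i), Ddim (ii°), E♭ (III), Fm (iv), Gm (v), A♭ (VI), B♭ (VII).
Diatonic triads of F major: F (I), Gm (ii), Am (iii), B♭ (IV), C (V), Dm (vi), Edim (vii°).
Matching root and quality in both lists: Gm, B♭.
That gives 2 common triads.

2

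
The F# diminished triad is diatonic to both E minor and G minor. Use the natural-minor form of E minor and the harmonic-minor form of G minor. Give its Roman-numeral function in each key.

The scale of E minor (natural minor) is E F# G A B C D; F# is degree 2, and the triad built there (F#-A-C) is diminished, so it is ii°.
The scale of G minor (harmonic minor) is G A Bb C D Eb F#; F# is degree 7, and the triad built there (F#-A-C) is diminished, so it is vii°.

ii° in E minor; vii° in G minor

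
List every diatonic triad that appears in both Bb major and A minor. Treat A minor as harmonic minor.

Triads in Bb major: Bb major (I), C minor (ii), D minor (iii), Eb major (IV), F major (V), G minor (vi), A diminished (vii°).
Triads in A minor (harmonic minor): A minor (i), B diminished (ii°), C augmented (III+), D minor (iv), E major (V), F major (VI), G# diminished (vii°).
Shared triads with their functions: D minor (iii in Bb major, iv in A minor); F major (V in Bb major, VI in A minor).

Dm, F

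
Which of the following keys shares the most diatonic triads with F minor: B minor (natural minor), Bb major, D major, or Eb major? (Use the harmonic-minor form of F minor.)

Triads of F minor (harmonic minor): F minor (i), G diminished (ii°), Ab augmented (III+), Bb minor (iv), C major (V), Db major (VI), E diminished (vii°).
B minor (natural minor) shares 0: none.
Bb major shares 0: none.
D major shares 0: none.
Eb major shares 1: Fm.
The most common triads (1) are shared with Eb major.

Eb major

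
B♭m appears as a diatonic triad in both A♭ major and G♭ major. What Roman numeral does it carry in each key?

ii in A♭ major; iii in G♭ major

The scale of A♭ major is A♭ B♭ C D♭ E♭ F G; B♭ is degree 2, and the triad built there (B♭-D♭-F) is minor, so it is ii.
The scale of G♭ major is G♭ A♭ B♭ C♭ D♭ E♭ F; B♭ is degree 3, and the triad built there (B♭-D♭-F) is minor, so it is iii.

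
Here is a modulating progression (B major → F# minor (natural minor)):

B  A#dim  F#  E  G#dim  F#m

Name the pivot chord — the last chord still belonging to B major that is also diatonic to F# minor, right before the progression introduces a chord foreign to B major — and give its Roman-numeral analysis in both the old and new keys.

Chords diatonic to B major: B, C#m, D#m, E, F#, G#m, A#dim.
Reading the progression, the first chord not in that set is G#dim, so the modulation leaves B major there.
The chord immediately before G#dim is E, which is diatonic to both keys: IV in B major and VII in F# minor.

E — IV in B major, VII in F# minor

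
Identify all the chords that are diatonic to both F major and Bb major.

F, Gm, Bb, Dm

Triads in F major: F (I), Gm (ii), Am (iii), Bb (IV), C (V), Dm (vi), Edim (vii°).
Triads in Bb major: Bb (I), Cm (ii), Dm (iii), Eb (IV), F (V), Gm (vi), Adim (vii°).
Shared triads with their functions: F (I in F major, V in Bb major); Gm (ii in F major, vi in Bb major); Bb (IV in F major, I in Bb major); Dm (vi in F major, iii in Bb major).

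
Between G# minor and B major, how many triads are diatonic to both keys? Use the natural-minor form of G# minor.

7

Diatonic triads of G# minor (natural minor): G#m (i), A#dim (ii°), B (III), C#m (iv), D#m (v), E (VI), F# (VII).
Diatonic triads of B major: B (I), C#m (ii), D#m (iii), E (IV), F# (V), G#m (vi), A#dim (vii°).
Matching root and quality in both lists: G#m, A#dim, B, C#m, D#m, E, F#.
That gives 7 common triads.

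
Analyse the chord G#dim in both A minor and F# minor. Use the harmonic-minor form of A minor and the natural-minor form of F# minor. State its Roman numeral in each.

vii° in A minor; ii° in F# minor

The scale of A minor (harmonic minor) is A B C D E F G#; G# is degree 7, and the triad built there (G#-B-D) is diminished, so it is vii°.
The scale of F# minor (natural minor) is F# G# A B C# D E; G# is degree 2, and the triad built there (G#-B-D) is diminished, so it is ii°.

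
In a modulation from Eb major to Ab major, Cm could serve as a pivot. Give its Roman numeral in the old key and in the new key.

The scale of Eb major is Eb F G Ab Bb C D; C is degree 6, and the triad built there (C-Eb-G) is minor, so it is vi.
The scale of Ab major is Ab Bb C Db Eb F G; C is degree 3, and the triad built there (C-Eb-G) is minor, so it is iii.

vi in Eb major; iii in Ab major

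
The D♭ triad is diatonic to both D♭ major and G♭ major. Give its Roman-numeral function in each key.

The scale of D♭ major is D♭ E♭ F G♭ A♭ B♭ C; D♭ is degree 1, and the triad built there (D♭-F-A♭) is major, so it is I.
The scale of G♭ major is G♭ A♭ B♭ C♭ D♭ E♭ F; D♭ is degree 5, and the triad built there (D♭-F-A♭) is major, so it is V.

I in D♭ major; V in G♭ major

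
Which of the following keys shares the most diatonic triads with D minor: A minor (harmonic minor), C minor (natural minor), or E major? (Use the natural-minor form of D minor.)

A minor

Triads of D minor (natural minor): D minor (i), E diminished (ii°), F major (III), G minor (iv), A minor (v), B♭ major (VI), C major (VII).
A minor (harmonic minor) shares 3: Dm, F, Am.
C minor (natural minor) shares 2: Gm, B♭.
E major shares 0: none.
The most common triads (3) are shared with A minor.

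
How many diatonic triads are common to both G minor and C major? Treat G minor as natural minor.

Diatonic triads of G minor (natural minor): G minor (i), A diminished (ii°), Bb major (III), C minor (iv), D minor (v), Eb major (VI), F major (VII).
Diatonic triads of C major: C major (I), D minor (ii), E minor (iii), F major (IV), G major (V), A minor (vi), B diminished (vii°).
Matching root and quality in both lists: D minor, F major.
That gives 2 common triads.

2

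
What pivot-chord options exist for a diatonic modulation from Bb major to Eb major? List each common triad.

Bb, Cm, Eb, Gm

Triads in Bb major: Bb (I), Cm (ii), Dm (iii), Eb (IV), F (V), Gm (vi), Adim (vii°).
Triads in Eb major: Eb (I), Fm (ii), Gm (iii), Ab (IV), Bb (V), Cm (vi), Ddim (vii°).
Shared triads with their functions: Bb (I in Bb major, V in Eb major); Cm (ii in Bb major, vi in Eb major); Eb (IV in Bb major, I in Eb major); Gm (vi in Bb major, iii in Eb major).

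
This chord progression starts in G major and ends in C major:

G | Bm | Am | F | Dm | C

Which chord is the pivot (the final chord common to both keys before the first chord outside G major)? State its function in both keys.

Chords diatonic to G major: G, Am, Bm, C, D, Em, F♯dim.
Reading the progression, the first chord not in that set is F, so the modulation leaves G major there.
The chord immediately before F is Am, which is diatonic to both keys: ii in G major and vi in C major.

Am — ii in G major, vi in C major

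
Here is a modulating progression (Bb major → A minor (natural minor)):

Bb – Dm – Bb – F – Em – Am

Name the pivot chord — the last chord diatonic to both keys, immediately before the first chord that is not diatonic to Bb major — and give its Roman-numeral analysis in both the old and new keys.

F — V in Bb major, VI in A minor

Chords diatonic to Bb major: Bb, Cm, Dm, Eb, F, Gm, Adim.
Reading the progression, the first chord not in that set is Em, so the modulation leaves Bb major there.
The chord immediately before Em is F, which is diatonic to both keys: V in Bb major and VI in A minor.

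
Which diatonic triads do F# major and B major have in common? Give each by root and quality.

Triads in F# major: F# (I), G#m (ii), A#m (iii), B (IV), C# (V), D#m (vi), E#dim (vii°).
Triads in B major: B (I), C#m (ii), D#m (iii), E (IV), F# (V), G#m (vi), A#dim (vii°).
Shared triads with their functions: F# (I in F# major, V in B major); G#m (ii in F# major, vi in B major); B (IV in F# major, I in B major); D#m (vi in F# major, iii in B major).

F#, G#m, B, D#m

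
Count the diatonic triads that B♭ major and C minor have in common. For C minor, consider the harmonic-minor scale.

Diatonic triads of B♭ major: B♭ major (I), C minor (ii), D minor (iii), E♭ major (IV), F major (V), G minor (vi), A diminished (vii°).
Diatonic triads of C minor (harmonic minor): C minor (i), D diminished (ii°), E♭ augmented (III+), F minor (iv), G major (V), A♭ major (VI), B diminished (vii°).
Matching root and quality in both lists: C minor.
That gives 1 common triad.

1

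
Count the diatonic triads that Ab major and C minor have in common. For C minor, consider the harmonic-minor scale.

3

Diatonic triads of Ab major: Ab (I), Bbm (ii), Cm (iii), Db (IV), Eb (V), Fm (vi), Gdim (vii°).
Diatonic triads of C minor (harmonic minor): Cm (i), Ddim (ii°), Ebaug (III+), Fm (iv), G (V), Ab (VI), Bdim (vii°).
Matching root and quality in both lists: Ab, Cm, Fm.
That gives 3 common triads.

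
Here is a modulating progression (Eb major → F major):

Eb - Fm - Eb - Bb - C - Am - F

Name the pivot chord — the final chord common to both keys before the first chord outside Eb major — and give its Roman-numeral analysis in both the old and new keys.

Bb — V in Eb major, IV in F major

Chords diatonic to Eb major: Eb, Fm, Gm, Ab, Bb, Cm, Ddim.
Reading the progression, the first chord not in that set is C, so the modulation leaves Eb major there.
The chord immediately before C is Bb, which is diatonic to both keys: V in Eb major and IV in F major.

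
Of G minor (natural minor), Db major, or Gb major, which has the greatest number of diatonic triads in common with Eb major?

G minor

Triads of Eb major: Eb (I), Fm (ii), Gm (iii), Ab (IV), Bb (V), Cm (vi), Ddim (vii°).
G minor (natural minor) shares 4: Eb, Gm, Bb, Cm.
Db major shares 2: Fm, Ab.
Gb major shares 0: none.
The most common triads (4) are shared with G minor.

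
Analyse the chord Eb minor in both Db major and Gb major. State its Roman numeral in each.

The scale of Db major is Db Eb F Gb Ab Bb C; Eb is degree 2, and the triad built there (Eb-Gb-Bb) is minor, so it is ii.
The scale of Gb major is Gb Ab Bb Cb Db Eb F; Eb is degree 6, and the triad built there (Eb-Gb-Bb) is minor, so it is vi.

ii in Db major; vi in Gb major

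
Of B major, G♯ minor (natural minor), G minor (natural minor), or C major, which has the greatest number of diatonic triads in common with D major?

C major

Triads of D major: D major (I), E minor (ii), F♯ minor (iii), G major (IV), A major (V), B minor (vi), C♯ diminished (vii°).
B major shares 0: none.
G♯ minor (natural minor) shares 0: none.
G minor (natural minor) shares 0: none.
C major shares 2: Em, G.
The most common triads (2) are shared with C major.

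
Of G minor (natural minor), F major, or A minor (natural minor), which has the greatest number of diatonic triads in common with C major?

A minor

Triads of C major: C major (I), D minor (ii), E minor (iii), F major (IV), G major (V), A minor (vi), B diminished (vii°).
G minor (natural minor) shares 2: Dm, F.
F major shares 4: C, Dm, F, Am.
A minor (natural minor) shares 7: C, Dm, Em, F, G, Am, Bdim.
The most common triads (7) are shared with A minor.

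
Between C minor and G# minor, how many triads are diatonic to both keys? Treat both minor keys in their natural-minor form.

0

Diatonic triads of C minor (natural minor): Cm (i), Ddim (ii°), Eb (III), Fm (iv), Gm (v), Ab (VI), Bb (VII).
Diatonic triads of G# minor (natural minor): G#m (i), A#dim (ii°), B (III), C#m (iv), D#m (v), E (VI), F# (VII).
No triad has the same root and quality in both keys.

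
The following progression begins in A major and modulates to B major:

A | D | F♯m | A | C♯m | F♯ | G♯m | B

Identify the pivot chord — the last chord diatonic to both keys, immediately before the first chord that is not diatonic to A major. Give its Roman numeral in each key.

C♯m — iii in A major, ii in B major

Chords diatonic to A major: A, Bm, C♯m, D, E, F♯m, G♯dim.
Reading the progression, the first chord not in that set is F♯, so the modulation leaves A major there.
The chord immediately before F♯ is C♯m, which is diatonic to both keys: iii in A major and ii in B major.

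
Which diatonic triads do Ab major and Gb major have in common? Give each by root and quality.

Triads in Ab major: Ab (I), Bbm (ii), Cm (iii), Db (IV), Eb (V), Fm (vi), Gdim (vii°).
Triads in Gb major: Gb (I), Abm (ii), Bbm (iii), Cb (IV), Db (V), Ebm (vi), Fdim (vii°).
Shared triads with their functions: Bbm (ii in Ab major, iii in Gb major); Db (IV in Ab major, V in Gb major).

Bbm, Db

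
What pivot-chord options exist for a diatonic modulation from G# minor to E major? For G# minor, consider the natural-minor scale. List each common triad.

Triads in G# minor (natural minor): G#m (i), A#dim (ii°), B (III), C#m (iv), D#m (v), E (VI), F# (VII).
Triads in E major: E (I), F#m (ii), G#m (iii), A (IV), B (V), C#m (vi), D#dim (vii°).
Shared triads with their functions: G#m (i in G# minor, iii in E major); B (III in G# minor, V in E major); C#m (iv in G# minor, vi in E major); E (VI in G# minor, I in E major).

G#m, B, C#m, E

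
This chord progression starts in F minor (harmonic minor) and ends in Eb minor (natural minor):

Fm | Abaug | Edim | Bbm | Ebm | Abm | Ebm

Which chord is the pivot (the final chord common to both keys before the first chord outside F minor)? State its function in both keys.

Bbm — iv in F minor, v in Eb minor

Chords diatonic to F minor: Fm, Gdim, Abaug, Bbm, C, Db, Edim.
Reading the progression, the first chord not in that set is Ebm, so the modulation leaves F minor there.
The chord immediately before Ebm is Bbm, which is diatonic to both keys: iv in F minor and v in Eb minor.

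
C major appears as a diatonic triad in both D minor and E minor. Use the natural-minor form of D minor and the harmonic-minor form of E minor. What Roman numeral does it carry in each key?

The scale of D minor (natural minor) is D E F G A Bb C; C is degree 7, and the triad built there (C-E-G) is major, so it is VII.
The scale of E minor (harmonic minor) is E F# G A B C D#; C is degree 6, and the triad built there (C-E-G) is major, so it is VI.

VII in D minor; VI in E minor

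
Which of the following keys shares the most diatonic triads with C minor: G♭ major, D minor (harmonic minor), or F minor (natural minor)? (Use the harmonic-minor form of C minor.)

Triads of C minor (harmonic minor): Cm (i), Ddim (ii°), E♭aug (III+), Fm (iv), G (V), A♭ (VI), Bdim (vii°).
G♭ major shares 0: none.
D minor (harmonic minor) shares 0: none.
F minor (natural minor) shares 3: Cm, Fm, A♭.
The most common triads (3) are shared with F minor.

F minor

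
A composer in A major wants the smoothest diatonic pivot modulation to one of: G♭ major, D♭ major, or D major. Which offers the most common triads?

Triads of A major: A (I), Bm (ii), C♯m (iii), D (IV), E (V), F♯m (vi), G♯dim (vii°).
G♭ major shares 0: none.
D♭ major shares 0: none.
D major shares 4: A, Bm, D, F♯m.
The most common triads (4) are shared with D major.

D major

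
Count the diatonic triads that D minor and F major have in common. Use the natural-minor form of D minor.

Diatonic triads of D minor (natural minor): Dm (i), Edim (ii°), F (III), Gm (iv), Am (v), Bb (VI), C (VII).
Diatonic triads of F major: F (I), Gm (ii), Am (iii), Bb (IV), C (V), Dm (vi), Edim (vii°).
Matching root and quality in both lists: Dm, Edim, F, Gm, Am, Bb, C.
That gives 7 common triads.

7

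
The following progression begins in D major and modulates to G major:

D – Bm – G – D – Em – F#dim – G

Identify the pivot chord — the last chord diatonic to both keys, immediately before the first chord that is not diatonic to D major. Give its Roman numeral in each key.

Em — ii in D major, vi in G major

Chords diatonic to D major: D, Em, F#m, G, A, Bm, C#dim.
Reading the progression, the first chord not in that set is F#dim, so the modulation leaves D major there.
The chord immediately before F#dim is Em, which is diatonic to both keys: ii in D major and vi in G major.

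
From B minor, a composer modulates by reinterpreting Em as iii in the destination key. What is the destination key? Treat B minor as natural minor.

C major

The numeral iii denotes a minor triad on scale degree 3. With E on degree 3, the tonic of the new key is C.
Degree 3 carries a minor triad in major keys, so the destination is C major.
Check: the diatonic triads of C major are C (I), Dm (ii), Em (iii), F (IV), G (V), Am (vi), Bdim (vii°) — Em is indeed iii.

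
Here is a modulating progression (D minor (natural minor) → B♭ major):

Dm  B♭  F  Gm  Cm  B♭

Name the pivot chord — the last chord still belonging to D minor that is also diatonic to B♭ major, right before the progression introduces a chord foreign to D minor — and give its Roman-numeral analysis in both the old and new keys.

Chords diatonic to D minor: Dm, Edim, F, Gm, Am, B♭, C.
Reading the progression, the first chord not in that set is Cm, so the modulation leaves D minor there.
The chord immediately before Cm is Gm, which is diatonic to both keys: iv in D minor and vi in B♭ major.

Gm — iv in D minor, vi in B♭ major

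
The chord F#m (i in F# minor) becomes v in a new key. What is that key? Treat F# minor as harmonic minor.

The numeral v denotes a minor triad on scale degree 5. With F# on degree 5, the tonic of the new key is B.
Degree 5 carries a minor triad in natural-minor keys, so the destination is B minor.
Check: the diatonic triads of B minor (natural minor) are Bm (i), C#dim (ii°), D (III), Em (iv), F#m (v), G (VI), A (VII) — F#m is indeed v.

B minor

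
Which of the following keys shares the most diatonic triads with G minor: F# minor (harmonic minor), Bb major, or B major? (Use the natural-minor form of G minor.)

Triads of G minor (natural minor): Gm (i), Adim (ii°), Bb (III), Cm (iv), Dm (v), Eb (VI), F (VII).
F# minor (harmonic minor) shares 0: none.
Bb major shares 7: Gm, Adim, Bb, Cm, Dm, Eb, F.
B major shares 0: none.
The most common triads (7) are shared with Bb major.

Bb major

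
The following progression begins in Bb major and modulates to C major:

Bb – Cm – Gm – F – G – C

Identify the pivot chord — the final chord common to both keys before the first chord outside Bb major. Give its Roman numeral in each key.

F — V in Bb major, IV in C major

Chords diatonic to Bb major: Bb, Cm, Dm, Eb, F, Gm, Adim.
Reading the progression, the first chord not in that set is G, so the modulation leaves Bb major there.
The chord immediately before G is F, which is diatonic to both keys: V in Bb major and IV in C major.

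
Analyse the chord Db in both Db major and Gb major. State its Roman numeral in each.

The scale of Db major is Db Eb F Gb Ab Bb C; Db is degree 1, and the triad built there (Db-F-Ab) is major, so it is I.
The scale of Gb major is Gb Ab Bb Cb Db Eb F; Db is degree 5, and the triad built there (Db-F-Ab) is major, so it is V.

I in Db major; V in Gb major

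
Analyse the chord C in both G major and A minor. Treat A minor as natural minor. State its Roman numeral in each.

The scale of G major is G A B C D E F#; C is degree 4, and the triad built there (C-E-G) is major, so it is IV.
The scale of A minor (natural minor) is A B C D E F G; C is degree 3, and the triad built there (C-E-G) is major, so it is III.

IV in G major; III in A minor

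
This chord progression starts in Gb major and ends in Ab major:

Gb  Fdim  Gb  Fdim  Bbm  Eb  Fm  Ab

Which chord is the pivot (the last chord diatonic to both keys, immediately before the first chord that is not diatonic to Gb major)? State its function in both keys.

Bbm — iii in Gb major, ii in Ab major

Chords diatonic to Gb major: Gb, Abm, Bbm, Cb, Db, Ebm, Fdim.
Reading the progression, the first chord not in that set is Eb, so the modulation leaves Gb major there.
The chord immediately before Eb is Bbm, which is diatonic to both keys: iii in Gb major and ii in Ab major.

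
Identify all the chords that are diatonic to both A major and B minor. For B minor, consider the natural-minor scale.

Triads in A major: A (I), Bm (ii), C#m (iii), D (IV), E (V), F#m (vi), G#dim (vii°).
Triads in B minor (natural minor): Bm (i), C#dim (ii°), D (III), Em (iv), F#m (v), G (VI), A (VII).
Shared triads with their functions: A (I in A major, VII in B minor); Bm (ii in A major, i in B minor); D (IV in A major, III in B minor); F#m (vi in A major, v in B minor).

A, Bm, D, F#m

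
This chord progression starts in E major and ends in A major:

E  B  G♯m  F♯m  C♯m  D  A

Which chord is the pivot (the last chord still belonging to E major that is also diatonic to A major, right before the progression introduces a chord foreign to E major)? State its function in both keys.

Chords diatonic to E major: E, F♯m, G♯m, A, B, C♯m, D♯dim.
Reading the progression, the first chord not in that set is D, so the modulation leaves E major there.
The chord immediately before D is C♯m, which is diatonic to both keys: vi in E major and iii in A major.

C♯m — vi in E major, iii in A major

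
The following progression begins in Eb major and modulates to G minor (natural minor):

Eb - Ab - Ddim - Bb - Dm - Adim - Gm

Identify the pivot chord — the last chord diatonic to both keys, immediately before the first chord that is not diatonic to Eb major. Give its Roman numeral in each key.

Bb — V in Eb major, III in G minor

Chords diatonic to Eb major: Eb, Fm, Gm, Ab, Bb, Cm, Ddim.
Reading the progression, the first chord not in that set is Dm, so the modulation leaves Eb major there.
The chord immediately before Dm is Bb, which is diatonic to both keys: V in Eb major and III in G minor.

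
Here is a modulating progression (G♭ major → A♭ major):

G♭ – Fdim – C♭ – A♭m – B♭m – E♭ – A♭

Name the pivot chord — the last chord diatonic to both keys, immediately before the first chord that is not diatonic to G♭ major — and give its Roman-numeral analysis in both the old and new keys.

Chords diatonic to G♭ major: G♭, A♭m, B♭m, C♭, D♭, E♭m, Fdim.
Reading the progression, the first chord not in that set is E♭, so the modulation leaves G♭ major there.
The chord immediately before E♭ is B♭m, which is diatonic to both keys: iii in G♭ major and ii in A♭ major.

B♭m — iii in G♭ major, ii in A♭ major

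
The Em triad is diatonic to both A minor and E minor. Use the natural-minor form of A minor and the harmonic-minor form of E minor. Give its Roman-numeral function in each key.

The scale of A minor (natural minor) is A B C D E F G; E is degree 5, and the triad built there (E-G-B) is minor, so it is v.
The scale of E minor (harmonic minor) is E F# G A B C D#; E is degree 1, and the triad built there (E-G-B) is minor, so it is i.

v in A minor; i in E minor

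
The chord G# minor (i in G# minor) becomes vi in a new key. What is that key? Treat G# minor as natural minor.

B major

The numeral vi denotes a minor triad on scale degree 6. With G# on degree 6, the tonic of the new key is B.
Degree 6 carries a minor triad in major keys, so the destination is B major.
Check: the diatonic triads of B major are B (I), C#m (ii), D#m (iii), E (IV), F# (V), G#m (vi), A#dim (vii°) — G# minor is indeed vi.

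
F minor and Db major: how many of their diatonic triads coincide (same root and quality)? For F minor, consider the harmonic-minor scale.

Diatonic triads of F minor (harmonic minor): F minor (i), G diminished (ii°), Ab augmented (III+), Bb minor (iv), C major (V), Db major (VI), E diminished (vii°).
Diatonic triads of Db major: Db major (I), Eb minor (ii), F minor (iii), Gb major (IV), Ab major (V), Bb minor (vi), C diminished (vii°).
Matching root and quality in both lists: F minor, Bb minor, Db major.
That gives 3 common triads.

3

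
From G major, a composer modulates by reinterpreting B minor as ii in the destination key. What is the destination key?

A major

The numeral ii denotes a minor triad on scale degree 2. With B on degree 2, the tonic of the new key is A.
Degree 2 carries a minor triad in major keys, so the destination is A major.
Check: the diatonic triads of A major are A (I), Bm (ii), C#m (iii), D (IV), E (V), F#m (vi), G#dim (vii°) — B minor is indeed ii.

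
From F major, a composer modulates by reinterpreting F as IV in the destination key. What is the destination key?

C major

The numeral IV denotes a major triad on scale degree 4. With F on degree 4, the tonic of the new key is C.
Degree 4 carries a major triad in major keys, so the destination is C major.
Check: the diatonic triads of C major are C (I), Dm (ii), Em (iii), F (IV), G (V), Am (vi), Bdim (vii°) — F is indeed IV.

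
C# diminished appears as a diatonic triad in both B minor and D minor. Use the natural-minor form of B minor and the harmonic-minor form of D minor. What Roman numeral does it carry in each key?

ii° in B minor; vii° in D minor

The scale of B minor (natural minor) is B C# D E F# G A; C# is degree 2, and the triad built there (C#-E-G) is diminished, so it is ii°.
The scale of D minor (harmonic minor) is D E F G A Bb C#; C# is degree 7, and the triad built there (C#-E-G) is diminished, so it is vii°.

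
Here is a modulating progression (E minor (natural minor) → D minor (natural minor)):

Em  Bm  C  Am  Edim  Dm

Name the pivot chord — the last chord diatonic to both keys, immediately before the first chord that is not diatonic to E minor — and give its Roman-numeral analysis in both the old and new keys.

Chords diatonic to E minor: Em, F#dim, G, Am, Bm, C, D.
Reading the progression, the first chord not in that set is Edim, so the modulation leaves E minor there.
The chord immediately before Edim is Am, which is diatonic to both keys: iv in E minor and v in D minor.

Am — iv in E minor, v in D minor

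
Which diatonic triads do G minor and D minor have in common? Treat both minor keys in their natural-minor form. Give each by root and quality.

Triads in G minor (natural minor): Gm (i), Adim (ii°), Bb (III), Cm (iv), Dm (v), Eb (VI), F (VII).
Triads in D minor (natural minor): Dm (i), Edim (ii°), F (III), Gm (iv), Am (v), Bb (VI), C (VII).
Shared triads with their functions: Gm (i in G minor, iv in D minor); Bb (III in G minor, VI in D minor); Dm (v in G minor, i in D minor); F (VII in G minor, III in D minor).

Gm, Bb, Dm, F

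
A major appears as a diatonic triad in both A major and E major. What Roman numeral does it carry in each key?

The scale of A major is A B C♯ D E F♯ G♯; A is degree 1, and the triad built there (A-C♯-E) is major, so it is I.
The scale of E major is E F♯ G♯ A B C♯ D♯; A is degree 4, and the triad built there (A-C♯-E) is major, so it is IV.

I in A major; IV in E major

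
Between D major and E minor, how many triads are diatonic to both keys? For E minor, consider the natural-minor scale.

4

Diatonic triads of D major: D major (I), E minor (ii), F# minor (iii), G major (IV), A major (V), B minor (vi), C# diminished (vii°).
Diatonic triads of E minor (natural minor): E minor (i), F# diminished (ii°), G major (III), A minor (iv), B minor (v), C major (VI), D major (VII).
Matching root and quality in both lists: D major, E minor, G major, B minor.
That gives 4 common triads.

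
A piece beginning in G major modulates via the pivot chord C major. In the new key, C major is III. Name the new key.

The numeral III denotes a major triad on scale degree 3. With C on degree 3, the tonic of the new key is A.
Degree 3 carries a major triad in natural-minor keys, so the destination is A minor.
Check: the diatonic triads of A minor (natural minor) are Am (i), Bdim (ii°), C (III), Dm (iv), Em (v), F (VI), G (VII) — C major is indeed III.

A minor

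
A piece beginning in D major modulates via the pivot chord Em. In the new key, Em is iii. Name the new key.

The numeral iii denotes a minor triad on scale degree 3. With E on degree 3, the tonic of the new key is C.
Degree 3 carries a minor triad in major keys, so the destination is C major.
Check: the diatonic triads of C major are C (I), Dm (ii), Em (iii), F (IV), G (V), Am (vi), Bdim (vii°) — Em is indeed iii.

C major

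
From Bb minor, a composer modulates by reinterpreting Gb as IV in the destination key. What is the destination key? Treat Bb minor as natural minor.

Db major

The numeral IV denotes a major triad on scale degree 4. With Gb on degree 4, the tonic of the new key is Db.
Degree 4 carries a major triad in major keys, so the destination is Db major.
Check: the diatonic triads of Db major are Db (I), Ebm (ii), Fm (iii), Gb (IV), Ab (V), Bbm (vi), Cdim (vii°) — Gb is indeed IV.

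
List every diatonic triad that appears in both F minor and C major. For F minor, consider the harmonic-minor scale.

Triads in F minor (harmonic minor): Fm (i), Gdim (ii°), Abaug (III+), Bbm (iv), C (V), Db (VI), Edim (vii°).
Triads in C major: C (I), Dm (ii), Em (iii), F (IV), G (V), Am (vi), Bdim (vii°).
Shared triads with their functions: C (V in F minor, I in C major).

C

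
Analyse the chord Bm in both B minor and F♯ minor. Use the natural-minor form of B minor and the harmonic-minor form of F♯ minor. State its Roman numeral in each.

i in B minor; iv in F♯ minor

The scale of B minor (natural minor) is B C♯ D E F♯ G A; B is degree 1, and the triad built there (B-D-F♯) is minor, so it is i.
The scale of F♯ minor (harmonic minor) is F♯ G♯ A B C♯ D E♯; B is degree 4, and the triad built there (B-D-F♯) is minor, so it is iv.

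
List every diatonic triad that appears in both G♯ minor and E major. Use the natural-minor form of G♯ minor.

G♯m, B, C♯m, E

Triads in G♯ minor (natural minor): G♯m (i), A♯dim (ii°), B (III), C♯m (iv), D♯m (v), E (VI), F♯ (VII).
Triads in E major: E (I), F♯m (ii), G♯m (iii), A (IV), B (V), C♯m (vi), D♯dim (vii°).
Shared triads with their functions: G♯m (i in G♯ minor, iii in E major); B (III in G♯ minor, V in E major); C♯m (iv in G♯ minor, vi in E major); E (VI in G♯ minor, I in E major).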